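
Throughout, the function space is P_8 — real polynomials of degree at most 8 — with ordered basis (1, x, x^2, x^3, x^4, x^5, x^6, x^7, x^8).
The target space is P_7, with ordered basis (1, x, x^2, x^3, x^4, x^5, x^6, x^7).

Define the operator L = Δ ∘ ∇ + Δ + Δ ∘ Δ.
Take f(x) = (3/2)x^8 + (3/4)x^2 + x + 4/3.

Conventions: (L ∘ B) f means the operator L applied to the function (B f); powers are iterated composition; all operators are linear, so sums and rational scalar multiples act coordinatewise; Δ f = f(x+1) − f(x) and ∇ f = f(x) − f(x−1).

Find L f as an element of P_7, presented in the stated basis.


the result is g(x) = 12x^7 + 210x^6 + 588x^5 + 1785x^4 + 2604x^3 + 2730x^2 + (3051/2)x + 1561/4

∇ f = 12x^7 - 42x^6 + 84x^5 - 105x^4 + 84x^3 - 42x^2 + (27/2)x - 5/4
Δ ∇ f = 84x^6 + 210x^4 + 84x^2 + 9/2
Δ f = 12x^7 + 42x^6 + 84x^5 + 105x^4 + 84x^3 + 42x^2 + (27/2)x + 13/4
Δ f = 12x^7 + 42x^6 + 84x^5 + 105x^4 + 84x^3 + 42x^2 + (27/2)x + 13/4
Δ Δ f = 84x^6 + 504x^5 + 1470x^4 + 2520x^3 + 2604x^2 + 1512x + 765/2
(Δ ∘ ∇ + Δ + Δ ∘ Δ) f = 12x^7 + 210x^6 + 588x^5 + 1785x^4 + 2604x^3 + 2730x^2 + (3051/2)x + 1561/4


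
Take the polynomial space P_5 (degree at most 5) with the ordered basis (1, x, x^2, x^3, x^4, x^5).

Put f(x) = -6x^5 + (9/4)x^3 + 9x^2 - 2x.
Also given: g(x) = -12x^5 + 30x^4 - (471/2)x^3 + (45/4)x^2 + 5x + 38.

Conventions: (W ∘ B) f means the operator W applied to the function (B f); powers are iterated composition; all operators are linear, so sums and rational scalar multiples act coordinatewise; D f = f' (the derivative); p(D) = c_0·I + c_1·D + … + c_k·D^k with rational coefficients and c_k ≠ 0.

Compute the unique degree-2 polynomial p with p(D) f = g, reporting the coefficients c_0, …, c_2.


c_0 = 2, c_1 = -1, c_2 = 2

D^0 f = -6x^5 + (9/4)x^3 + 9x^2 - 2x
D^1 f = -30x^4 + (27/4)x^2 + 18x - 2
D^2 f = -120x^3 + (27/2)x + 18
matching coefficients of g against c_0 f + c_1 Df + … from the top degree down determines the c_i
solution: c_0 = 2, c_1 = -1, c_2 = 2


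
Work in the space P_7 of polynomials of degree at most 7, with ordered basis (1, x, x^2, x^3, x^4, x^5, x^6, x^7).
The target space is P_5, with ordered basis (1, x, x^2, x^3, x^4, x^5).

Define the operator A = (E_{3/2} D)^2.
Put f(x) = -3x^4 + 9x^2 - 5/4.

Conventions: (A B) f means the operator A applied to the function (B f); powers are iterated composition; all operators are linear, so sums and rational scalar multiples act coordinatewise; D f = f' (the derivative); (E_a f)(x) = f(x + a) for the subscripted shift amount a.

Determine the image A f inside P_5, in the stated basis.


D f = -12x^3 + 18x
E_{3/2} D f = -12x^3 - 54x^2 - 63x - 27/2
D (E_{3/2} D) f = -36x^2 - 108x - 63
E_{3/2} D (E_{3/2} D) f = -36x^2 - 216x - 306

the image equals g(x) = -36x^2 - 216x - 306


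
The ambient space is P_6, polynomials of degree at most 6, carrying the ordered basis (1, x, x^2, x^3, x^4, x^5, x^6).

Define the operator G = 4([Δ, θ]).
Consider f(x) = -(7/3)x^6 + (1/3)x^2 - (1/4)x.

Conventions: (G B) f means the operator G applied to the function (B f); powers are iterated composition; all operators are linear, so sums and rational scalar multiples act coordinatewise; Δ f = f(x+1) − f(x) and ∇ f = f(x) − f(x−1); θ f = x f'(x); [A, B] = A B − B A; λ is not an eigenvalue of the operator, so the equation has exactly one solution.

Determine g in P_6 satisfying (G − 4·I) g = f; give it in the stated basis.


write g with unknown coordinates in the stated basis and equate coefficients in (G − 4·I) g = f
solving from the highest basis element down gives g = (7/12)x^6 + (7/2)x^5 + 35x^4 + 245x^3 + (15539/12)x^2 + (219235/48)x + 386555/48
check: G g = 14x^5 + 140x^4 + 980x^3 + 5180x^2 + (54808/3)x + 386555/12
so G g − 4·g = -(7/3)x^6 + (1/3)x^2 - (1/4)x = f ✓

the result is g(x) = (7/12)x^6 + (7/2)x^5 + 35x^4 + 245x^3 + (15539/12)x^2 + (219235/48)x + 386555/48


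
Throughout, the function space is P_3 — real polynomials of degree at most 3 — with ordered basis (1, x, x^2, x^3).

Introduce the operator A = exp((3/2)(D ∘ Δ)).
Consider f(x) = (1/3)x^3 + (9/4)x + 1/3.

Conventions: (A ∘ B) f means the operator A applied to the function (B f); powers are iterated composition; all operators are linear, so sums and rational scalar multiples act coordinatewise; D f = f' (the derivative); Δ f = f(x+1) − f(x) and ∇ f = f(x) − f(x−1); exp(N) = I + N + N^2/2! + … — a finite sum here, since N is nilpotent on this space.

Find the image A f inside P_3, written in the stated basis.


order-1 term: 3x + 3/2
the series for exp((3/2)(D ∘ Δ)) f terminates at order 1
exp((3/2)(D ∘ Δ)) f = (1/3)x^3 + (21/4)x + 11/6

g(x) = (1/3)x^3 + (21/4)x + 11/6


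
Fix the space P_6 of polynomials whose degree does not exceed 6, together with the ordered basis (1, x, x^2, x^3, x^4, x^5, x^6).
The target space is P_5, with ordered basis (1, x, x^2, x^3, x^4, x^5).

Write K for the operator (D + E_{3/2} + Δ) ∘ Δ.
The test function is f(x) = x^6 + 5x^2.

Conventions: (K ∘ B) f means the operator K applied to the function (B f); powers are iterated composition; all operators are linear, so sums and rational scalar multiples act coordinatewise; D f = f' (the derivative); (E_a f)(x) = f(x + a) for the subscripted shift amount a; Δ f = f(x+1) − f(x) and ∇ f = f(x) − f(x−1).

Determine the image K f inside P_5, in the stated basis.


Δ f = 6x^5 + 15x^4 + 20x^3 + 15x^2 + 16x + 6
D Δ f = 30x^4 + 60x^3 + 60x^2 + 30x + 16
E_{3/2} Δ f = 6x^5 + 60x^4 + 245x^3 + 510x^2 + (4403/8)x + 1011/4
Δ Δ f = 30x^4 + 120x^3 + 210x^2 + 180x + 72
(D + E_{3/2} + Δ) Δ f = 6x^5 + 120x^4 + 425x^3 + 780x^2 + (6083/8)x + 1363/4

the result is g(x) = 6x^5 + 120x^4 + 425x^3 + 780x^2 + (6083/8)x + 1363/4


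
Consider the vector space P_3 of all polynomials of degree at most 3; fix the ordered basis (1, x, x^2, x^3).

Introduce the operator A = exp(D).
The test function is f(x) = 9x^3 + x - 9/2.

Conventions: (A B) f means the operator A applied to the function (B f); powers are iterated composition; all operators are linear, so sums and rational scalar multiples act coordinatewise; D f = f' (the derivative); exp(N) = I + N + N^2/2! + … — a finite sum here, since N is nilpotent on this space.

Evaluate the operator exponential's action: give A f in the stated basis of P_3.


g(x) = 9x^3 + 27x^2 + 28x + 11/2

order-1 term: 27x^2 + 1
order-2 term: 27x
order-3 term: 9
the series for exp(D) f terminates at order 3
exp(D) f = 9x^3 + 27x^2 + 28x + 11/2


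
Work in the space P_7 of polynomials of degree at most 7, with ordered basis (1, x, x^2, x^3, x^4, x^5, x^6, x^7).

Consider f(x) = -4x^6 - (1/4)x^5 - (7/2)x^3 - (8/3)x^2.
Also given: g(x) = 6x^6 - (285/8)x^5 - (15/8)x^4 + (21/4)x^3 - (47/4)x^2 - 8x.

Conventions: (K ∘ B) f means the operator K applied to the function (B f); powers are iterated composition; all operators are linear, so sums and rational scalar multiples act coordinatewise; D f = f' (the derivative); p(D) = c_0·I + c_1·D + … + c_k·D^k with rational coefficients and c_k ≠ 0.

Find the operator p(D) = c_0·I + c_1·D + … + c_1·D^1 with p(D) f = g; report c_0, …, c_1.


c_0 = -3/2, c_1 = 3/2

D^0 f = -4x^6 - (1/4)x^5 - (7/2)x^3 - (8/3)x^2
D^1 f = -24x^5 - (5/4)x^4 - (21/2)x^2 - (16/3)x
matching coefficients of g against c_0 f + c_1 Df + … from the top degree down determines the c_i
solution: c_0 = -3/2, c_1 = 3/2


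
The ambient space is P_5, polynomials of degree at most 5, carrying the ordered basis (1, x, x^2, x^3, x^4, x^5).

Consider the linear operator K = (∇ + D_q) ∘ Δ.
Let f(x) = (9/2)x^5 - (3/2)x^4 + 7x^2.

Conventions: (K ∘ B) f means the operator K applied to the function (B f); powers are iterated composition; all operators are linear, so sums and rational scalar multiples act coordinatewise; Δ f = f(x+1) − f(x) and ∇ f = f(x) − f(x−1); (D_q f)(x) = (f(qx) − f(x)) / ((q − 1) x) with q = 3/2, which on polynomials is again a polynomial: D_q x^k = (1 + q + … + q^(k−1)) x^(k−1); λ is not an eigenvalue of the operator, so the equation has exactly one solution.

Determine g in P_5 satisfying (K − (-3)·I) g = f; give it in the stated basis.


write g with unknown coordinates in the stated basis and equate coefficients in (K − (-3)·I) g = f
solving from the highest basis element down gives g = (3/2)x^5 - (1/2)x^4 - (485/16)x^3 - (65/4)x^2 + (3885/32)x + 2423/48
check: K g = (1455/16)x^3 + (223/4)x^2 - (11655/32)x - 2423/16
so K g − (-3)·g = (9/2)x^5 - (3/2)x^4 + 7x^2 = f ✓

the image equals g(x) = (3/2)x^5 - (1/2)x^4 - (485/16)x^3 - (65/4)x^2 + (3885/32)x + 2423/48


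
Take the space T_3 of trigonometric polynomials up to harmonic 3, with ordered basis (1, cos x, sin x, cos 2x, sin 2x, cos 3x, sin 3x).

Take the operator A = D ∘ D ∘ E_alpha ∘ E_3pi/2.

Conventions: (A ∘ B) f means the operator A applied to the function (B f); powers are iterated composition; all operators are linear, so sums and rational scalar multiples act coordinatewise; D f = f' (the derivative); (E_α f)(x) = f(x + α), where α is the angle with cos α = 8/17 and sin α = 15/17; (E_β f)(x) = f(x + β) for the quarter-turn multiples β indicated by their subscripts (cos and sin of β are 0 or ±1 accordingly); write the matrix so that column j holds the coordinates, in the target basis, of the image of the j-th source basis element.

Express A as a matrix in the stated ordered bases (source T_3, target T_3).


image of 1: 0
image of cos x: -(15/17)cos x - (8/17)sin x
image of sin x: (8/17)cos x - (15/17)sin x
image of cos 2x: -(644/289)cos 2x - (960/289)sin 2x
image of sin 2x: (960/289)cos 2x - (644/289)sin 2x
image of cos 3x: -(4455/4913)cos 3x - (43992/4913)sin 3x
image of sin 3x: (43992/4913)cos 3x - (4455/4913)sin 3x
each image's coordinates form column j of the matrix

the matrix is [[0, 0, 0, 0, 0, 0, 0]; [0, -15/17, 8/17, 0, 0, 0, 0]; [0, -8/17, -15/17, 0, 0, 0, 0]; [0, 0, 0, -644/289, 960/289, 0, 0]; [0, 0, 0, -960/289, -644/289, 0, 0]; [0, 0, 0, 0, 0, -4455/4913, 43992/4913]; [0, 0, 0, 0, 0, -43992/4913, -4455/4913]] (rows listed top to bottom)


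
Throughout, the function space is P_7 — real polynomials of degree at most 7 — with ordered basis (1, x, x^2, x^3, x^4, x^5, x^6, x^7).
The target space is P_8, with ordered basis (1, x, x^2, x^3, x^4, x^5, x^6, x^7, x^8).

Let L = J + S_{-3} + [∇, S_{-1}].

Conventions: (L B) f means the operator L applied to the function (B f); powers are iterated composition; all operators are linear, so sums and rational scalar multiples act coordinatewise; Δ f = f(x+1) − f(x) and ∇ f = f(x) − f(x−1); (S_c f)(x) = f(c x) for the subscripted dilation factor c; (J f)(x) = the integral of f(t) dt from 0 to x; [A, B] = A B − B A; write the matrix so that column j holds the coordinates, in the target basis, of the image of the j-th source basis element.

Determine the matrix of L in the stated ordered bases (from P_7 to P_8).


the matrix is [[1, -2, 0, -2, 0, -2, 0, -2]; [1, -3, 4, 0, 8, 0, 12, 0]; [0, 1/2, 9, -6, 0, -20, 0, -42]; [0, 0, 1/3, -27, 8, 0, 40, 0]; [0, 0, 0, 1/4, 81, -10, 0, -70]; [0, 0, 0, 0, 1/5, -243, 12, 0]; [0, 0, 0, 0, 0, 1/6, 729, -14]; [0, 0, 0, 0, 0, 0, 1/7, -2187]; [0, 0, 0, 0, 0, 0, 0, 1/8]] (rows listed top to bottom)

image of 1: x + 1
image of x: (1/2)x^2 - 3x - 2
image of x^2: (1/3)x^3 + 9x^2 + 4x
image of x^3: (1/4)x^4 - 27x^3 - 6x^2 - 2
image of x^4: (1/5)x^5 + 81x^4 + 8x^3 + 8x
image of x^5: (1/6)x^6 - 243x^5 - 10x^4 - 20x^2 - 2
image of x^6: (1/7)x^7 + 729x^6 + 12x^5 + 40x^3 + 12x
image of x^7: (1/8)x^8 - 2187x^7 - 14x^6 - 70x^4 - 42x^2 - 2
each image's coordinates form column j of the matrix


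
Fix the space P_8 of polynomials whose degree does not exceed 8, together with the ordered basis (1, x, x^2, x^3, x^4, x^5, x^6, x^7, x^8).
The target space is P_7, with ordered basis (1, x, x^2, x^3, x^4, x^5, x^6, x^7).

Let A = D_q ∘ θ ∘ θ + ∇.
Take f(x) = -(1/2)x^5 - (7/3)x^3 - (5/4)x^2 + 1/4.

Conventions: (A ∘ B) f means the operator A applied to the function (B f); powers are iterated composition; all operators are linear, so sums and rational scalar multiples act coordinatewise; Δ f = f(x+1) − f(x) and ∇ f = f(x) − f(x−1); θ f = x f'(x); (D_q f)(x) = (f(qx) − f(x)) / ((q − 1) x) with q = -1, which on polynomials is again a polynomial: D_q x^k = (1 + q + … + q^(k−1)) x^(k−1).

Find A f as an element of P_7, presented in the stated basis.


g(x) = -15x^4 + 5x^3 - 33x^2 + 7x - 19/12

θ f = -(5/2)x^5 - 7x^3 - (5/2)x^2
θ θ f = -(25/2)x^5 - 21x^3 - 5x^2
D_q θ θ f = -(25/2)x^4 - 21x^2
∇ f = -(5/2)x^4 + 5x^3 - 12x^2 + 7x - 19/12
(D_q ∘ θ ∘ θ + ∇) f = -15x^4 + 5x^3 - 33x^2 + 7x - 19/12


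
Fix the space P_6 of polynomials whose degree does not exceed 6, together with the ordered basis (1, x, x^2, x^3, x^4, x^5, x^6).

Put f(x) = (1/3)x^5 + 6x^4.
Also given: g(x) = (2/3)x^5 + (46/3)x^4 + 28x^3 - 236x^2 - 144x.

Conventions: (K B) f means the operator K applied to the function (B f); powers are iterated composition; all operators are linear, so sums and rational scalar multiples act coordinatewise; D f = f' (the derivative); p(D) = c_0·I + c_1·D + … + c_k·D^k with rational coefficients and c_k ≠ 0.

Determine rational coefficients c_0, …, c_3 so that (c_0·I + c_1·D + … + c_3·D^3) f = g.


D^0 f = (1/3)x^5 + 6x^4
D^1 f = (5/3)x^4 + 24x^3
D^2 f = (20/3)x^3 + 72x^2
D^3 f = 20x^2 + 144x
matching coefficients of g against c_0 f + c_1 Df + … from the top degree down determines the c_i
solution: c_0 = 2, c_1 = 2, c_2 = -3, c_3 = -1

c_0 = 2, c_1 = 2, c_2 = -3, c_3 = -1


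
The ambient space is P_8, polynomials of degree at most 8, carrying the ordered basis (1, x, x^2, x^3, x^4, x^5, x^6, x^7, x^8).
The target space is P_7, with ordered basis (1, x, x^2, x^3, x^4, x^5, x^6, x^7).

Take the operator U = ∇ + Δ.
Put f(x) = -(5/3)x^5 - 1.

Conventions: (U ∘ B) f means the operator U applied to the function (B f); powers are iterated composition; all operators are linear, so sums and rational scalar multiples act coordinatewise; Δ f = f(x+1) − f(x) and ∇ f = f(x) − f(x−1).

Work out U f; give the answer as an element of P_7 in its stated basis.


g(x) = -(50/3)x^4 - (100/3)x^2 - 10/3

∇ f = -(25/3)x^4 + (50/3)x^3 - (50/3)x^2 + (25/3)x - 5/3
Δ f = -(25/3)x^4 - (50/3)x^3 - (50/3)x^2 - (25/3)x - 5/3
(∇ + Δ) f = -(50/3)x^4 - (100/3)x^2 - 10/3


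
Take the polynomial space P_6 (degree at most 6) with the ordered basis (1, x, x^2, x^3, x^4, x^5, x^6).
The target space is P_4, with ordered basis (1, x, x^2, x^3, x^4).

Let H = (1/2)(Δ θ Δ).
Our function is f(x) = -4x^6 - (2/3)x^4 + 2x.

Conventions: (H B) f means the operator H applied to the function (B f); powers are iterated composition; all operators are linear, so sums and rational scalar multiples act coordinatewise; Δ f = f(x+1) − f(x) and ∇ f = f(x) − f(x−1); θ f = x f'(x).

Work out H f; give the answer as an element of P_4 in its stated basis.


the result is g(x) = -300x^4 - 1080x^3 - 1692x^2 - 1280x - 1144/3

Δ f = -24x^5 - 60x^4 - (248/3)x^3 - 64x^2 - (80/3)x - 8/3
θ Δ f = -120x^5 - 240x^4 - 248x^3 - 128x^2 - (80/3)x
Δ θ Δ f = -600x^4 - 2160x^3 - 3384x^2 - 2560x - 2288/3
((1/2)(Δ θ Δ)) f = -300x^4 - 1080x^3 - 1692x^2 - 1280x - 1144/3


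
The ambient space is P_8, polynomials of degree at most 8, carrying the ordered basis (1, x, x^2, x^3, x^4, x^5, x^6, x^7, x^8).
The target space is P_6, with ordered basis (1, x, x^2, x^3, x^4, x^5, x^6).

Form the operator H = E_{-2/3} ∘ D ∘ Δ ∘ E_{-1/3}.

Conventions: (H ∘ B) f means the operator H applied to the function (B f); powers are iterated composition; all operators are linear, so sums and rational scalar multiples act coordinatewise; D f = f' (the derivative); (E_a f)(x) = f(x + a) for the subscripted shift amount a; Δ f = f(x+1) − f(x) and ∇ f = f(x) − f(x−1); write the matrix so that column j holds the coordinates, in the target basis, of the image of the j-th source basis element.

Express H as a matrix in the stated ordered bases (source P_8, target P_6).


the matrix is [[0, 0, 2, -3, 4, -5, 6, -7, 8]; [0, 0, 0, 6, -12, 20, -30, 42, -56]; [0, 0, 0, 0, 12, -30, 60, -105, 168]; [0, 0, 0, 0, 0, 20, -60, 140, -280]; [0, 0, 0, 0, 0, 0, 30, -105, 280]; [0, 0, 0, 0, 0, 0, 0, 42, -168]; [0, 0, 0, 0, 0, 0, 0, 0, 56]] (rows listed top to bottom)

image of 1: 0
image of x: 0
image of x^2: 2
image of x^3: 6x - 3
image of x^4: 12x^2 - 12x + 4
image of x^5: 20x^3 - 30x^2 + 20x - 5
image of x^6: 30x^4 - 60x^3 + 60x^2 - 30x + 6
image of x^7: 42x^5 - 105x^4 + 140x^3 - 105x^2 + 42x - 7
image of x^8: 56x^6 - 168x^5 + 280x^4 - 280x^3 + 168x^2 - 56x + 8
each image's coordinates form column j of the matrix


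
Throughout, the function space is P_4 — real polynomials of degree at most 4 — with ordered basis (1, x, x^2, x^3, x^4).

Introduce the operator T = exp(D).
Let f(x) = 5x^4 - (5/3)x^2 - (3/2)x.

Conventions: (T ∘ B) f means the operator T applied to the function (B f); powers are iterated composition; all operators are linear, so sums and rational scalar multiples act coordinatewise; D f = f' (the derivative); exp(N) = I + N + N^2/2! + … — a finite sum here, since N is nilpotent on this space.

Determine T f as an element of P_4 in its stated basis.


the image equals g(x) = 5x^4 + 20x^3 + (85/3)x^2 + (91/6)x + 11/6

order-1 term: 20x^3 - (10/3)x - 3/2
order-2 term: 30x^2 - 5/3
order-3 term: 20x
order-4 term: 5
the series for exp(D) f terminates at order 4
exp(D) f = 5x^4 + 20x^3 + (85/3)x^2 + (91/6)x + 11/6


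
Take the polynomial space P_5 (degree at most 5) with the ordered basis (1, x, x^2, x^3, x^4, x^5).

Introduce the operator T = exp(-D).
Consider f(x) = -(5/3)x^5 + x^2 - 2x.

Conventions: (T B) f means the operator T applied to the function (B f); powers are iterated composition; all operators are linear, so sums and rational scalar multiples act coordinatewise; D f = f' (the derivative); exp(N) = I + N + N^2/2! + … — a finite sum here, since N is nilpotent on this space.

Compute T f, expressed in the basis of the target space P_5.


the result is g(x) = -(5/3)x^5 + (25/3)x^4 - (50/3)x^3 + (53/3)x^2 - (37/3)x + 14/3

order-1 term: (25/3)x^4 - 2x + 2
order-2 term: -(50/3)x^3 + 1
order-3 term: (50/3)x^2
order-4 term: -(25/3)x
order-5 term: 5/3
the series for exp(-D) f terminates at order 5
exp(-D) f = -(5/3)x^5 + (25/3)x^4 - (50/3)x^3 + (53/3)x^2 - (37/3)x + 14/3


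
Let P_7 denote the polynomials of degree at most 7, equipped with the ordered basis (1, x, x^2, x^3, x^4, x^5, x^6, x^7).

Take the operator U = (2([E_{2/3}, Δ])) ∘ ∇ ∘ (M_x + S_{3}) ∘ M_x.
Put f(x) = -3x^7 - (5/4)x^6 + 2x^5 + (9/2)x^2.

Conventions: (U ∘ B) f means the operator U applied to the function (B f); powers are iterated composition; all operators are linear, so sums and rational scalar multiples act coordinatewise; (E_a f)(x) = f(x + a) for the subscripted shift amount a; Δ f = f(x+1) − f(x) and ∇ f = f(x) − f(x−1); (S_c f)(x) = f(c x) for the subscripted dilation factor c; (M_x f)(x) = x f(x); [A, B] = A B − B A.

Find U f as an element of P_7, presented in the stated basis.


M_x f = -3x^8 - (5/4)x^7 + 2x^6 + (9/2)x^3
M_x M_x f = -3x^9 - (5/4)x^8 + 2x^7 + (9/2)x^4
S_{3} M_x f = -19683x^8 - (10935/4)x^7 + 1458x^6 + (243/2)x^3
(M_x + S_{3}) M_x f = -3x^9 - (78737/4)x^8 - (10927/4)x^7 + 1458x^6 + (9/2)x^4 + (243/2)x^3
∇ ((M_x + S_{3}) ∘ M_x) f = -27x^8 - 157366x^7 + (2127139/4)x^6 - (4143301/4)x^5 + (5040153/4)x^4 - (3909107/4)x^3 + (1888607/4)x^2 - (519693/4)x + 31217/2
Δ ∇ ((M_x + S_{3}) ∘ M_x) f = -216x^7 - 1102318x^6 - (230979/2)x^5 - 2712055x^4 - (383453/2)x^3 - 1058524x^2 - (75139/2)x - 72887/2
E_{2/3} Δ ∇ ((M_x + S_{3}) ∘ M_x) f = -216x^7 - 1103326x^6 - (9053555/2)x^5 - (31344140/3)x^4 - (781429031/54)x^3 - (331642067/27)x^2 - (956451455/162)x - 1802762537/1458
E_{2/3} ∇ ((M_x + S_{3}) ∘ M_x) f = -27x^8 - 157510x^7 - (2435111/12)x^6 - (4534603/12)x^5 - (30218179/108)x^4 - (51090611/324)x^3 - (16525439/324)x^2 - (28071397/2916)x - 1659770/2187
Δ E_{2/3} ∇ ((M_x + S_{3}) ∘ M_x) f = -216x^7 - 1103326x^6 - (9053555/2)x^5 - (31344140/3)x^4 - (781429031/54)x^3 - (331642067/27)x^2 - (956451455/162)x - 1802762537/1458
[E_{2/3}, Δ] ∇ ((M_x + S_{3}) ∘ M_x) f = 0
(2([E_{2/3}, Δ])) ∇ ((M_x + S_{3}) ∘ M_x) f = 0

g(x) = 0


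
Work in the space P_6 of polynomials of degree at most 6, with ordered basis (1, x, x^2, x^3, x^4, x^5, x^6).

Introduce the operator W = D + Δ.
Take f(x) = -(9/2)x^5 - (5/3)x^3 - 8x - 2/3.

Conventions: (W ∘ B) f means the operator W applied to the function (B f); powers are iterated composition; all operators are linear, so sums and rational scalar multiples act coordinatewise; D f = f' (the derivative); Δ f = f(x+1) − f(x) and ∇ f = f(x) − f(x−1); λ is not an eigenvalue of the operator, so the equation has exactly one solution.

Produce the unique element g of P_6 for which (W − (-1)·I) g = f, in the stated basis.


write g with unknown coordinates in the stated basis and equate coefficients in (W − (-1)·I) g = f
solving from the highest basis element down gives g = -(9/2)x^5 + 45x^4 - (950/3)x^3 + 1675x^2 - (11831/2)x + 20863/2
check: W g = -45x^4 + 315x^3 - 1675x^2 + (11815/2)x - 62593/6
so W g − (-1)·g = -(9/2)x^5 - (5/3)x^3 - 8x - 2/3 = f ✓

the image equals g(x) = -(9/2)x^5 + 45x^4 - (950/3)x^3 + 1675x^2 - (11831/2)x + 20863/2


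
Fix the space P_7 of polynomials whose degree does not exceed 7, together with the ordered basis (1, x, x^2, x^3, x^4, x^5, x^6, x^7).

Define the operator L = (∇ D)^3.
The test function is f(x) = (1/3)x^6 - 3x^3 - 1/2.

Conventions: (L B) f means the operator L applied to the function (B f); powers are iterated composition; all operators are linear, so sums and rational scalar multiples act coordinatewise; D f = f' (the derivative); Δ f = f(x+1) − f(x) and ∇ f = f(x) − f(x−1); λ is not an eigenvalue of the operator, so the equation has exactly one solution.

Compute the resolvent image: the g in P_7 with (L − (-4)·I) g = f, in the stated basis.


write g with unknown coordinates in the stated basis and equate coefficients in (L − (-4)·I) g = f
solving from the highest basis element down gives g = (1/12)x^6 - (3/4)x^3 - 121/8
check: L g = 60
so L g − (-4)·g = (1/3)x^6 - 3x^3 - 1/2 = f ✓

the result is g(x) = (1/12)x^6 - (3/4)x^3 - 121/8


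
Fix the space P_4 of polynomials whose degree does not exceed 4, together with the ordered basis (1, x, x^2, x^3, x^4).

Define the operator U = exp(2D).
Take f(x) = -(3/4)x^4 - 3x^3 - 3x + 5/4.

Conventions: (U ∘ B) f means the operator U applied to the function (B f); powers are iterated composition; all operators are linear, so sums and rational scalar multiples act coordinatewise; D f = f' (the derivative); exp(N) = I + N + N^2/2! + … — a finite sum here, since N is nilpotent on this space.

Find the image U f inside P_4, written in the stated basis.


g(x) = -(3/4)x^4 - 9x^3 - 36x^2 - 63x - 163/4

order-1 term: -6x^3 - 18x^2 - 6
order-2 term: -18x^2 - 36x
order-3 term: -24x - 24
order-4 term: -12
the series for exp(2D) f terminates at order 4
exp(2D) f = -(3/4)x^4 - 9x^3 - 36x^2 - 63x - 163/4


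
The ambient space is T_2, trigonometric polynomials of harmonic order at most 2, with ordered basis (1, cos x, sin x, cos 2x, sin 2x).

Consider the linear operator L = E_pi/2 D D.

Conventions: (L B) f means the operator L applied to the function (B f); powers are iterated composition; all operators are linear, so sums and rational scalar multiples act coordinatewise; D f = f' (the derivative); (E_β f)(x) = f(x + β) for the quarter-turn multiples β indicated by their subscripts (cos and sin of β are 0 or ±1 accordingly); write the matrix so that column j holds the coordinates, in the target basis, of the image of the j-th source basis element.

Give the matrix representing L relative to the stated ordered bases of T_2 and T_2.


image of 1: 0
image of cos x: sin x
image of sin x: -cos x
image of cos 2x: 4cos 2x
image of sin 2x: 4sin 2x
each image's coordinates form column j of the matrix

the matrix is [[0, 0, 0, 0, 0]; [0, 0, -1, 0, 0]; [0, 1, 0, 0, 0]; [0, 0, 0, 4, 0]; [0, 0, 0, 0, 4]] (rows listed top to bottom)


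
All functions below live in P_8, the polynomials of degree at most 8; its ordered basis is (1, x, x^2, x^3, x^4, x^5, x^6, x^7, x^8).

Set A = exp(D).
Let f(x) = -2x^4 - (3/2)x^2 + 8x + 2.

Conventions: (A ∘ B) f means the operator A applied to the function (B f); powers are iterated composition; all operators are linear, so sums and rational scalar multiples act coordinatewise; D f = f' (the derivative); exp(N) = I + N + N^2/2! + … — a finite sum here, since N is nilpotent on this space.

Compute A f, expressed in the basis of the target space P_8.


the result is g(x) = -2x^4 - 8x^3 - (27/2)x^2 - 3x + 13/2

order-1 term: -8x^3 - 3x + 8
order-2 term: -12x^2 - 3/2
order-3 term: -8x
order-4 term: -2
the series for exp(D) f terminates at order 4
exp(D) f = -2x^4 - 8x^3 - (27/2)x^2 - 3x + 13/2


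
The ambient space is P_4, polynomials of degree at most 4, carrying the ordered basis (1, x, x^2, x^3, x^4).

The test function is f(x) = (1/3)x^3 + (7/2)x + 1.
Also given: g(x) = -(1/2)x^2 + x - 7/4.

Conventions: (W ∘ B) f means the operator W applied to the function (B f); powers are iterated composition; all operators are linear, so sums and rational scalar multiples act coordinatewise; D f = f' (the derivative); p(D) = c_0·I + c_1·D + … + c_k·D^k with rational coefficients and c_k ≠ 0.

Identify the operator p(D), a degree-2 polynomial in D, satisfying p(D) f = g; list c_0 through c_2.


D^0 f = (1/3)x^3 + (7/2)x + 1
D^1 f = x^2 + 7/2
D^2 f = 2x
matching coefficients of g against c_0 f + c_1 Df + … from the top degree down determines the c_i
solution: c_0 = 0, c_1 = -1/2, c_2 = 1/2

c_0 = 0, c_1 = -1/2, c_2 = 1/2


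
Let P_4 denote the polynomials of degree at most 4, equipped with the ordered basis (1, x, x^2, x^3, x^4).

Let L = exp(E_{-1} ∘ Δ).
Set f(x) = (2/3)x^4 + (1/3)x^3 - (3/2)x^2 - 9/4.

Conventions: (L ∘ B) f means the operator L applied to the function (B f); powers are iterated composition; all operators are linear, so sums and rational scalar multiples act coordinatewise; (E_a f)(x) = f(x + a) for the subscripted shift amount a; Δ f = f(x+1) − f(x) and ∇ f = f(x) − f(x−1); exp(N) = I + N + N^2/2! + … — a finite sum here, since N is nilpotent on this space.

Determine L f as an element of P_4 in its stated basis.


order-1 term: (8/3)x^3 - 3x^2 - (4/3)x + 7/6
order-2 term: 4x^2 - 7x + 13/6
order-3 term: (8/3)x - 11/3
order-4 term: 2/3
the series for exp(E_{-1} ∘ Δ) f terminates at order 4
exp(E_{-1} ∘ Δ) f = (2/3)x^4 + 3x^3 - (1/2)x^2 - (17/3)x - 23/12

the result is g(x) = (2/3)x^4 + 3x^3 - (1/2)x^2 - (17/3)x - 23/12


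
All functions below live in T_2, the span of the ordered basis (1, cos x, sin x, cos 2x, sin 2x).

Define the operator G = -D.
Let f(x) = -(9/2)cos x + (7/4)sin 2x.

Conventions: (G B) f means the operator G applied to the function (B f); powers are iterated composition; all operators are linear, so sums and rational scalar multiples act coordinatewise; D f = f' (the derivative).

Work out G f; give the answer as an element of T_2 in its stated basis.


the image equals g(x) = -(9/2)sin x - (7/2)cos 2x

D f = (9/2)sin x + (7/2)cos 2x
(-D) f = -(9/2)sin x - (7/2)cos 2x


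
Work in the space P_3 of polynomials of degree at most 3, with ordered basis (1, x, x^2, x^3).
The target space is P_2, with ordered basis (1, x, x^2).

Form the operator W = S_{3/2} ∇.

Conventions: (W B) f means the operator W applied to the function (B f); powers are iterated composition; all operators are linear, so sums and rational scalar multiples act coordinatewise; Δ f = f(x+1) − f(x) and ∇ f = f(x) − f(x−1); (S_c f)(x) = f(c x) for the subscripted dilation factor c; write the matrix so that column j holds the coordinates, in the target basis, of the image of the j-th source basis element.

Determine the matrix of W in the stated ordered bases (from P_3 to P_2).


the matrix is [[0, 1, -1, 1]; [0, 0, 3, -9/2]; [0, 0, 0, 27/4]] (rows listed top to bottom)

image of 1: 0
image of x: 1
image of x^2: 3x - 1
image of x^3: (27/4)x^2 - (9/2)x + 1
each image's coordinates form column j of the matrix


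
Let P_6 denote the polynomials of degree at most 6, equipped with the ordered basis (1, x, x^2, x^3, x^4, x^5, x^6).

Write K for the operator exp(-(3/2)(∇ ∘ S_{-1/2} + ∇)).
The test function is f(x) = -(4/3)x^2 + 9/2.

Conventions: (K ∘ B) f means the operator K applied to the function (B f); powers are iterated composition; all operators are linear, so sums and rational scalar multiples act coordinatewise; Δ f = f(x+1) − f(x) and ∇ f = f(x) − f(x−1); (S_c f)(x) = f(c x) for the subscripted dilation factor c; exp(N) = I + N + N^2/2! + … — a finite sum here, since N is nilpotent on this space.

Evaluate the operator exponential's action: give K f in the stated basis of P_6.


the image equals g(x) = -(4/3)x^2 + 5x + 1/8

order-1 term: 5x - 5/2
order-2 term: -15/8
the series for exp(-(3/2)(∇ ∘ S_{-1/2} + ∇)) f terminates at order 2
exp(-(3/2)(∇ ∘ S_{-1/2} + ∇)) f = -(4/3)x^2 + 5x + 1/8


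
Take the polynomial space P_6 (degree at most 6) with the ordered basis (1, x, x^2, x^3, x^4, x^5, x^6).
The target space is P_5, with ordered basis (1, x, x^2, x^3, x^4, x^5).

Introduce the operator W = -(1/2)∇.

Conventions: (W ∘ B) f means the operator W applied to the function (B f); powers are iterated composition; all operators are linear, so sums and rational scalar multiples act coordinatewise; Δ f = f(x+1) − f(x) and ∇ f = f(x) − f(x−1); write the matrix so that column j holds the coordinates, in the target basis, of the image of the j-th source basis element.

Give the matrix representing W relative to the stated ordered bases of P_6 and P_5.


the matrix is [[0, -1/2, 1/2, -1/2, 1/2, -1/2, 1/2]; [0, 0, -1, 3/2, -2, 5/2, -3]; [0, 0, 0, -3/2, 3, -5, 15/2]; [0, 0, 0, 0, -2, 5, -10]; [0, 0, 0, 0, 0, -5/2, 15/2]; [0, 0, 0, 0, 0, 0, -3]] (rows listed top to bottom)

image of 1: 0
image of x: -1/2
image of x^2: -x + 1/2
image of x^3: -(3/2)x^2 + (3/2)x - 1/2
image of x^4: -2x^3 + 3x^2 - 2x + 1/2
image of x^5: -(5/2)x^4 + 5x^3 - 5x^2 + (5/2)x - 1/2
image of x^6: -3x^5 + (15/2)x^4 - 10x^3 + (15/2)x^2 - 3x + 1/2
each image's coordinates form column j of the matrix


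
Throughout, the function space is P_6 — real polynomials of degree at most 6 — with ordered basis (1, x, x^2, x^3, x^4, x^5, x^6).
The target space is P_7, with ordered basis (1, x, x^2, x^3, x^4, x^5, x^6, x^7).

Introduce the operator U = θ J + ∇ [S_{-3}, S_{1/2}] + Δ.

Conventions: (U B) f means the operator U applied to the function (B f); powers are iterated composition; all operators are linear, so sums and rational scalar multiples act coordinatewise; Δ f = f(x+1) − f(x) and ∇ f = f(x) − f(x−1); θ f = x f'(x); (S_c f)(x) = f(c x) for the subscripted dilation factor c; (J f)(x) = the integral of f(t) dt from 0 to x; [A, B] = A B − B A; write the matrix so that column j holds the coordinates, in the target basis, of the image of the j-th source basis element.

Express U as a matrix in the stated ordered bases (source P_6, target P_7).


the matrix is [[0, 1, 1, 1, 1, 1, 1]; [1, 0, 2, 3, 4, 5, 6]; [0, 1, 0, 3, 6, 10, 15]; [0, 0, 1, 0, 4, 10, 20]; [0, 0, 0, 1, 0, 5, 15]; [0, 0, 0, 0, 1, 0, 6]; [0, 0, 0, 0, 0, 1, 0]; [0, 0, 0, 0, 0, 0, 1]] (rows listed top to bottom)

image of 1: x
image of x: x^2 + 1
image of x^2: x^3 + 2x + 1
image of x^3: x^4 + 3x^2 + 3x + 1
image of x^4: x^5 + 4x^3 + 6x^2 + 4x + 1
image of x^5: x^6 + 5x^4 + 10x^3 + 10x^2 + 5x + 1
image of x^6: x^7 + 6x^5 + 15x^4 + 20x^3 + 15x^2 + 6x + 1
each image's coordinates form column j of the matrix


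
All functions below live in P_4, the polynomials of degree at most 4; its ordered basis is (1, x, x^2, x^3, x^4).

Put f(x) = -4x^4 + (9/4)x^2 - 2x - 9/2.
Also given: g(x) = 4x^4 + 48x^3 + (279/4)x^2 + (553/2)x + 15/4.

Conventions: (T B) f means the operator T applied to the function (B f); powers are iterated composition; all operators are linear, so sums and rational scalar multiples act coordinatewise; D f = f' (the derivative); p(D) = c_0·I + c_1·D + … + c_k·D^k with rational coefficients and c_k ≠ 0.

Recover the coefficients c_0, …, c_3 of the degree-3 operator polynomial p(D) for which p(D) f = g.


c_0 = -1, c_1 = -3, c_2 = -3/2, c_3 = -3

D^0 f = -4x^4 + (9/4)x^2 - 2x - 9/2
D^1 f = -16x^3 + (9/2)x - 2
D^2 f = -48x^2 + 9/2
D^3 f = -96x
matching coefficients of g against c_0 f + c_1 Df + … from the top degree down determines the c_i
solution: c_0 = -1, c_1 = -3, c_2 = -3/2, c_3 = -3


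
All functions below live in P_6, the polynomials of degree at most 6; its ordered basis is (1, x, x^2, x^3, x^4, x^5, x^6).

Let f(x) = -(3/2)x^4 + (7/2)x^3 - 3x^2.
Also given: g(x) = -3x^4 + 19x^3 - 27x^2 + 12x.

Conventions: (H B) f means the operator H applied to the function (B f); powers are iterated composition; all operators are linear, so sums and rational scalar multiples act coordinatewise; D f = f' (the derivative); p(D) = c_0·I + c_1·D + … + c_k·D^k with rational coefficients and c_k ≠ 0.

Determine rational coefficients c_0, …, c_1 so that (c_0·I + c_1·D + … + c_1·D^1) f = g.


D^0 f = -(3/2)x^4 + (7/2)x^3 - 3x^2
D^1 f = -6x^3 + (21/2)x^2 - 6x
matching coefficients of g against c_0 f + c_1 Df + … from the top degree down determines the c_i
solution: c_0 = 2, c_1 = -2

c_0 = 2, c_1 = -2


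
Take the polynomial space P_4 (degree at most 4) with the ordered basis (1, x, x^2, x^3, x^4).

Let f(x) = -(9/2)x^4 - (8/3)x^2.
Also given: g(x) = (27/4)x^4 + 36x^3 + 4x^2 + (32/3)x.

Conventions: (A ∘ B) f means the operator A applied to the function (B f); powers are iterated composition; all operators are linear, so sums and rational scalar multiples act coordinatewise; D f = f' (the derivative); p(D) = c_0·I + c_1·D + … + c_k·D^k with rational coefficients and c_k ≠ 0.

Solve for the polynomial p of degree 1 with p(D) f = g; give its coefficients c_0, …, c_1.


p(D) = -(3/2)·I − 2·D, i.e. c_0 = -3/2, c_1 = -2

D^0 f = -(9/2)x^4 - (8/3)x^2
D^1 f = -18x^3 - (16/3)x
matching coefficients of g against c_0 f + c_1 Df + … from the top degree down determines the c_i
solution: c_0 = -3/2, c_1 = -2


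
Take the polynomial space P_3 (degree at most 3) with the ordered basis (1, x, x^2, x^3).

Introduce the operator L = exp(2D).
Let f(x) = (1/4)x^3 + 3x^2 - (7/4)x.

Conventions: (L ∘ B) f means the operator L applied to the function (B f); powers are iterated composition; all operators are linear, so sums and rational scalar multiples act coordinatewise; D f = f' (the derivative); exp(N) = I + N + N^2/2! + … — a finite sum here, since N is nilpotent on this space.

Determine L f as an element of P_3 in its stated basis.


g(x) = (1/4)x^3 + (9/2)x^2 + (53/4)x + 21/2

order-1 term: (3/2)x^2 + 12x - 7/2
order-2 term: 3x + 12
order-3 term: 2
the series for exp(2D) f terminates at order 3
exp(2D) f = (1/4)x^3 + (9/2)x^2 + (53/4)x + 21/2


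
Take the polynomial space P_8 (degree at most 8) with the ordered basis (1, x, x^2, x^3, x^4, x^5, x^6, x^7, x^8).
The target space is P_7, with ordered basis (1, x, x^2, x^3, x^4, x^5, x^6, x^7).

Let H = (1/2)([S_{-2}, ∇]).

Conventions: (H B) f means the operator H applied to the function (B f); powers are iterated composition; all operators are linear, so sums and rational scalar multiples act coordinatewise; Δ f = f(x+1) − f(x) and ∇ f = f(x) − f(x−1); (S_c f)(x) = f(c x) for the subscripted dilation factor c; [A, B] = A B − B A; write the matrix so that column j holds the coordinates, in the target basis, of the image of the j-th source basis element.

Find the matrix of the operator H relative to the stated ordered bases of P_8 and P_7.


the matrix is [[0, 3/2, 3/2, 9/2, 15/2, 33/2, 63/2, 129/2, 255/2]; [0, 0, -6, -9, -36, -75, -198, -441, -1032]; [0, 0, 0, 18, 36, 180, 450, 1386, 3528]; [0, 0, 0, 0, -48, -120, -720, -2100, -7392]; [0, 0, 0, 0, 0, 120, 360, 2520, 8400]; [0, 0, 0, 0, 0, 0, -288, -1008, -8064]; [0, 0, 0, 0, 0, 0, 0, 672, 2688]; [0, 0, 0, 0, 0, 0, 0, 0, -1536]] (rows listed top to bottom)

image of 1: 0
image of x: 3/2
image of x^2: -6x + 3/2
image of x^3: 18x^2 - 9x + 9/2
image of x^4: -48x^3 + 36x^2 - 36x + 15/2
image of x^5: 120x^4 - 120x^3 + 180x^2 - 75x + 33/2
image of x^6: -288x^5 + 360x^4 - 720x^3 + 450x^2 - 198x + 63/2
image of x^7: 672x^6 - 1008x^5 + 2520x^4 - 2100x^3 + 1386x^2 - 441x + 129/2
image of x^8: -1536x^7 + 2688x^6 - 8064x^5 + 8400x^4 - 7392x^3 + 3528x^2 - 1032x + 255/2
each image's coordinates form column j of the matrix


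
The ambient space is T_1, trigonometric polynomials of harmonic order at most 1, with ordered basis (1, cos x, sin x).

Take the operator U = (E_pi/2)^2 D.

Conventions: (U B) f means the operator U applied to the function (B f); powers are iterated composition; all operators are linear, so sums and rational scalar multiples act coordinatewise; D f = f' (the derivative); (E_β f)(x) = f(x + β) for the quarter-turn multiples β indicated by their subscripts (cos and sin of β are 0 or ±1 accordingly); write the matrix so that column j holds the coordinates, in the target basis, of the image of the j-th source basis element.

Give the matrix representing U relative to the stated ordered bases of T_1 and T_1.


the matrix is [[0, 0, 0]; [0, 0, -1]; [0, 1, 0]] (rows listed top to bottom)

image of 1: 0
image of cos x: sin x
image of sin x: -cos x
each image's coordinates form column j of the matrix


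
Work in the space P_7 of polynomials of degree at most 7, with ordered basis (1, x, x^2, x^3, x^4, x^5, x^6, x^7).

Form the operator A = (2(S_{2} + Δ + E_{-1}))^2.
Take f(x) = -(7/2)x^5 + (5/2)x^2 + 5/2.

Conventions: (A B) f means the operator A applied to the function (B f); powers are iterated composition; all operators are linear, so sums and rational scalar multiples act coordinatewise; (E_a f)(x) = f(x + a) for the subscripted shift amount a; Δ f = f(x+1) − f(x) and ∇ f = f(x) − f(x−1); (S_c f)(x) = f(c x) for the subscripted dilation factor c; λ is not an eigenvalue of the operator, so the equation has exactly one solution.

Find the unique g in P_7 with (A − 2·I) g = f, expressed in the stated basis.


g(x) = -(1/1244)x^5 + (60/7153)x^3 + (5/196)x^2 - (3120/121601)x + 15/196

write g with unknown coordinates in the stated basis and equate coefficients in (A − 2·I) g = f
solving from the highest basis element down gives g = -(1/1244)x^5 + (60/7153)x^3 + (5/196)x^2 - (3120/121601)x + 15/196
check: A g = -(1089/311)x^5 + (120/7153)x^3 + (125/49)x^2 - (6240/121601)x + 130/49
so A g − 2·g = -(7/2)x^5 + (5/2)x^2 + 5/2 = f ✓


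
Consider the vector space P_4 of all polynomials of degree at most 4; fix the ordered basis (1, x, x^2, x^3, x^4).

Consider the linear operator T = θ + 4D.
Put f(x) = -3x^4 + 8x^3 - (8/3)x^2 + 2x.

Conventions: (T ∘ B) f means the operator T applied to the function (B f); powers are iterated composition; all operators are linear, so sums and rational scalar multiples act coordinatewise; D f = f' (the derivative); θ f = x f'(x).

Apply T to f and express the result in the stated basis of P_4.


the result is g(x) = -12x^4 - 24x^3 + (272/3)x^2 - (58/3)x + 8

θ f = -12x^4 + 24x^3 - (16/3)x^2 + 2x
D f = -12x^3 + 24x^2 - (16/3)x + 2
(4D) f = -48x^3 + 96x^2 - (64/3)x + 8
(θ + 4D) f = -12x^4 - 24x^3 + (272/3)x^2 - (58/3)x + 8


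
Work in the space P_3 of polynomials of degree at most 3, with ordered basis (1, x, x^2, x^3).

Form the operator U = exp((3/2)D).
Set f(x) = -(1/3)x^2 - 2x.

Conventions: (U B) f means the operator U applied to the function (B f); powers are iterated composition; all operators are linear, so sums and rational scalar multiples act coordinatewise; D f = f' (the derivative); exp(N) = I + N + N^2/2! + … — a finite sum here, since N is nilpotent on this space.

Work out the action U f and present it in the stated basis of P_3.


order-1 term: -x - 3
order-2 term: -3/4
the series for exp((3/2)D) f terminates at order 2
exp((3/2)D) f = -(1/3)x^2 - 3x - 15/4

the result is g(x) = -(1/3)x^2 - 3x - 15/4
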